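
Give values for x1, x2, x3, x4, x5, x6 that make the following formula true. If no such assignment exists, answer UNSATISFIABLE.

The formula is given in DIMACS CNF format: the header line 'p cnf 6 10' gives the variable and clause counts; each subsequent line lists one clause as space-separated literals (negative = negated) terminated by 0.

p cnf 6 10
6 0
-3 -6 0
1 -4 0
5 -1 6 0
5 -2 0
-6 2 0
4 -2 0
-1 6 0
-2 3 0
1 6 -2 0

The clause (x6) is unit, so x6 = True.
The clause (¬x3) is unit, so x3 = False.
The clause (x2) is unit, so x2 = True.
That conflicts with the unit clause (¬x2).

UNSATISFIABLE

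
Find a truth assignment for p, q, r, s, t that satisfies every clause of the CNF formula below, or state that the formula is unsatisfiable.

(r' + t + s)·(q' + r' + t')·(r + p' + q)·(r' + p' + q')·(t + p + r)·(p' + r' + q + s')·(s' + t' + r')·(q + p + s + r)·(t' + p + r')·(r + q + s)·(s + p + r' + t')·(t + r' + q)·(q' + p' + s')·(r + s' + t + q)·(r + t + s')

Branch on r: set r = 0.
Branch on p: set p = 1.
(q) alone gives q = 1.
(s') alone gives s = 0.
Every clause is now satisfied; t is unconstrained.

p ↦ 1, q ↦ 1, r ↦ 0, s ↦ 0, t ↦ 1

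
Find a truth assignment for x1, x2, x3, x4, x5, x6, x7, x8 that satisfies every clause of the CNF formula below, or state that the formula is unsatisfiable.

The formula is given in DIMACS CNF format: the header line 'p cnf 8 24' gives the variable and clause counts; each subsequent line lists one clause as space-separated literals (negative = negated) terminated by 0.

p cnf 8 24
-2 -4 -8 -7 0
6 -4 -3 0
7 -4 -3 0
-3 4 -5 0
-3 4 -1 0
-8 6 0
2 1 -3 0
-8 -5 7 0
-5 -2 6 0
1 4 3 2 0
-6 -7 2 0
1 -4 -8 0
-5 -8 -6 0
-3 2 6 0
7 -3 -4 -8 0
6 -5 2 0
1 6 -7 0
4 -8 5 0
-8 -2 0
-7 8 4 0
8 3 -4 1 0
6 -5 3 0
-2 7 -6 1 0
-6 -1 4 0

x1 ↦ True,  x2 ↦ True,  x3 ↦ False,  x4 ↦ True,  x5 ↦ False,  x6 ↦ True,  x7 ↦ True,  x8 ↦ False

Case x8 = False:
Case x7 = True:
From the singleton clause (x4), x4 = True.
Case x6 = True:
From the singleton clause (x2), x2 = True.
Case x3 = False:
From the singleton clause (x1), x1 = True.
Every clause is now satisfied; x5 is unconstrained.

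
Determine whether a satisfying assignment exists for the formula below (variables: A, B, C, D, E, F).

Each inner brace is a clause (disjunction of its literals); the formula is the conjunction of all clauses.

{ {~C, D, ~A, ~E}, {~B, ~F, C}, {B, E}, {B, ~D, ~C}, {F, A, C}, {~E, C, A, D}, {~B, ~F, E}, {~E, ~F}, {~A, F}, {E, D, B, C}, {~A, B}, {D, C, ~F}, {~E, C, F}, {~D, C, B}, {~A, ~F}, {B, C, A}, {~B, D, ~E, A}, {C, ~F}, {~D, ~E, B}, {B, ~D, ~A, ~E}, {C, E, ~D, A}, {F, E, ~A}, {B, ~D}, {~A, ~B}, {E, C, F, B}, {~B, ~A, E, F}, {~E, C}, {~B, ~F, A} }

Yes, satisfiable

Branch on B: set B = 1.
Unit clause (~A) forces A = 0.
Unit clause (~F) forces F = 0.
Unit clause (C) forces C = 1.
Branch on D: set D = 1.
All clauses hold; E can take either value.
A satisfying assignment: A ↦ 0, B ↦ 1, C ↦ 1, D ↦ 1, E ↦ 0, F ↦ 0.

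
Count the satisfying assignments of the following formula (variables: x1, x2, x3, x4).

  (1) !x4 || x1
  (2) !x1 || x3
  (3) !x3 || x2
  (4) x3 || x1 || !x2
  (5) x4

1

There are 2^4 = 16 truth assignments over (x1, x2, x3, x4).
Split on x3. With x3 = true, the clauses containing x3 are satisfied and !x3 drops from the rest; 1 of the 2^3 = 8 assignments to the other variables satisfy what remains.
With x3 = false, by the same count on the reduced clause set, 0 assignments work.
Total: 1 + 0 = 1.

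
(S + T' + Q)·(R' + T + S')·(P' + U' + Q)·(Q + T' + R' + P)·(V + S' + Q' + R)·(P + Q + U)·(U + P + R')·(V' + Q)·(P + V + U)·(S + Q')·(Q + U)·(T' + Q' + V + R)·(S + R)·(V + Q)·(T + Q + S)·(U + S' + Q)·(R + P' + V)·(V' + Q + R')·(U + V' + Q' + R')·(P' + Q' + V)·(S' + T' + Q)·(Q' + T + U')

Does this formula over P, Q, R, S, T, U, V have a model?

Case V = 0:
From the singleton clause (Q), Q = 1.
From the singleton clause (S), S = 1.
From the singleton clause (R), R = 1.
From the singleton clause (T), T = 1.
From the singleton clause (P'), P = 0.
From the singleton clause (U), U = 1.
This assignment satisfies each clause.
A satisfying assignment: P: 0,  Q: 1,  R: 1,  S: 1,  T: 1,  U: 1,  V: 0.

Yes, satisfiable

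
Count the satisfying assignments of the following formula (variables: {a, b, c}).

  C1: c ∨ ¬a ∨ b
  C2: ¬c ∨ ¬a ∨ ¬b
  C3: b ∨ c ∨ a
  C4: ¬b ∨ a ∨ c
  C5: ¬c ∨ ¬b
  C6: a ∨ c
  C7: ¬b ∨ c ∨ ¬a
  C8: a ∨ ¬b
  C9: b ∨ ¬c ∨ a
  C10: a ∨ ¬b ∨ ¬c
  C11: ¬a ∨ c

1

There are 2^3 = 8 truth assignments over (a, b, c).
Split on b. With b = True, the clauses containing b are satisfied and ¬b drops from the rest; 0 of the 2^2 = 4 assignments to the other variables satisfy what remains.
With b = False, by the same count on the reduced clause set, 1 assignment works.
(One model: a=T, b=F, c=T.)
Total: 0 + 1 = 1.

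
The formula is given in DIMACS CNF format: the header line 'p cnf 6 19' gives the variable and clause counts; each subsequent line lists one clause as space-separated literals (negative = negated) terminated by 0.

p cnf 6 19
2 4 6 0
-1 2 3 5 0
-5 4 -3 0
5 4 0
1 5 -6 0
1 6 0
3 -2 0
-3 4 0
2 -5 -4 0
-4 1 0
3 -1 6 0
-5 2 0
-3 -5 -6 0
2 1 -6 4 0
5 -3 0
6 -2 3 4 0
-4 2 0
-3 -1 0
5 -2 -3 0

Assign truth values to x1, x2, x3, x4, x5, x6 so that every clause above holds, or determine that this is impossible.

UNSATISFIABLE

Branch on x5: set x5 = True.
Unit clause (x2) forces x2 = True.
Unit clause (x3) forces x3 = True.
Unit clause (x4) forces x4 = True.
Unit clause (x1) forces x1 = True.
That conflicts with the unit clause (¬x1).
So x5 must be the other value — set x5 = False.
Unit clause (x4) forces x4 = True.
Unit clause (x1) forces x1 = True.
Unit clause (¬x3) forces x3 = False.
Unit clause (x2) forces x2 = True.
That conflicts with the unit clause (¬x2).
Neither x5 = True nor x5 = False works.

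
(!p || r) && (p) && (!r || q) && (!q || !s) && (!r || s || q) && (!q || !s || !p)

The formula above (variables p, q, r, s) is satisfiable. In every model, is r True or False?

True

Suppose r = false.
The clause (!p) is unit, so p = false.
But (p) is also a unit clause — contradiction.
So every satisfying assignment has r = True.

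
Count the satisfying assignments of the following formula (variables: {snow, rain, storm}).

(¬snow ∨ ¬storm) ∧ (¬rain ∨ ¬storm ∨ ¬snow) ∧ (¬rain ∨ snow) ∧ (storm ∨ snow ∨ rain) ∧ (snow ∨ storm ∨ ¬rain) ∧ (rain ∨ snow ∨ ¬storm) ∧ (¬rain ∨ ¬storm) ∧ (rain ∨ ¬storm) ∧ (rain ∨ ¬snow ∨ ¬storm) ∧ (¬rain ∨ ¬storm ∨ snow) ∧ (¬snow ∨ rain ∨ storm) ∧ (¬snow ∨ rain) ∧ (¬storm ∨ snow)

There are 2^3 = 8 truth assignments over (snow, rain, storm).
Check each against the 13 clauses (columns in the order snow, rain, storm):
  F F F  ✗ fails (storm ∨ snow ∨ rain)
  F F T  ✗ fails (rain ∨ snow ∨ ¬storm)
  F T F  ✗ fails (¬rain ∨ snow)
  F T T  ✗ fails (¬rain ∨ snow)
  T F F  ✗ fails (¬snow ∨ rain ∨ storm)
  T F T  ✗ fails (¬snow ∨ ¬storm)
  T T F  ✓ satisfies all
  T T T  ✗ fails (¬snow ∨ ¬storm)
1 of the 8 rows is a model.

1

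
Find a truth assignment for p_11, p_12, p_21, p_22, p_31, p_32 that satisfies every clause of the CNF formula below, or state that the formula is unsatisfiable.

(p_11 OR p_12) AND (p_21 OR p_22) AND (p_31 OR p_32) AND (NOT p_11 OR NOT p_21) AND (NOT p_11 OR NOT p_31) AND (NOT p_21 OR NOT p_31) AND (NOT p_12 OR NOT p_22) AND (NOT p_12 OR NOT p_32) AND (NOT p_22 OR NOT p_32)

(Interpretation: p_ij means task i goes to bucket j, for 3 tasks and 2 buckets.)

UNSATISFIABLE

Branch on p_11: set p_11 = true.
Unit clause (NOT p_21) forces p_21 = false.
Unit clause (p_22) forces p_22 = true.
Unit clause (NOT p_31) forces p_31 = false.
Unit clause (p_32) forces p_32 = true.
That conflicts with the unit clause (NOT p_32).
That branch fails; take p_11 = false instead.
Unit clause (p_12) forces p_12 = true.
Unit clause (NOT p_22) forces p_22 = false.
Unit clause (p_21) forces p_21 = true.
Unit clause (NOT p_31) forces p_31 = false.
Unit clause (p_32) forces p_32 = true.
That conflicts with the unit clause (NOT p_32).
Either choice for p_11 ends in contradiction.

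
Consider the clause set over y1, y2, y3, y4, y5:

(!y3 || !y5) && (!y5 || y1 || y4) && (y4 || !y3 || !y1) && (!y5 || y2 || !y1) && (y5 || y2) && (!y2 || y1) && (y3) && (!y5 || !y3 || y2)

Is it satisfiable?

Satisfiable

(y3) alone gives y3 = true.
(!y5) alone gives y5 = false.
(y2) alone gives y2 = true.
(y1) alone gives y1 = true.
(y4) alone gives y4 = true.
All clauses are satisfied.
A satisfying assignment: y1: true; y2: true; y3: true; y4: true; y5: false.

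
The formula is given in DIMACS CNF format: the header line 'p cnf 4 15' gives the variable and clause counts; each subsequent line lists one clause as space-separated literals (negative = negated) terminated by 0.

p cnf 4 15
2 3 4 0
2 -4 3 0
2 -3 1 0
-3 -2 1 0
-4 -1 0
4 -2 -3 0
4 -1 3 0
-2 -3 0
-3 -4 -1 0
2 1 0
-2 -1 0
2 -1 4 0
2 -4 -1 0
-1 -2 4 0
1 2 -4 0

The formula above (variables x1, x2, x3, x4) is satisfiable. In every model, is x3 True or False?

False

Suppose x3 = True.
Unit clause (¬x2) forces x2 = False.
Unit clause (x1) forces x1 = True.
Unit clause (¬x4) forces x4 = False.
Now (x4) is unsatisfied and unit — conflict.
So every satisfying assignment has x3 = False.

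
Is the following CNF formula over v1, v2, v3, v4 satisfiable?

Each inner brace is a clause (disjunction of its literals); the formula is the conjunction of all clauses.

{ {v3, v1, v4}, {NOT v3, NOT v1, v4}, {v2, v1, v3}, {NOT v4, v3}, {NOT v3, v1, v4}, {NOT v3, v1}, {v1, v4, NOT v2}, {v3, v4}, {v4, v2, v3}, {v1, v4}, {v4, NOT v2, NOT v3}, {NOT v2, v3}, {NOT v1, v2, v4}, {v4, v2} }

Satisfiable

Suppose v4 = true.
Unit clause (v3) forces v3 = true.
Unit clause (v1) forces v1 = true.
Every clause is now satisfied; v2 is unconstrained.
A satisfying assignment: v1 ↦ true, v2 ↦ false, v3 ↦ true, v4 ↦ true.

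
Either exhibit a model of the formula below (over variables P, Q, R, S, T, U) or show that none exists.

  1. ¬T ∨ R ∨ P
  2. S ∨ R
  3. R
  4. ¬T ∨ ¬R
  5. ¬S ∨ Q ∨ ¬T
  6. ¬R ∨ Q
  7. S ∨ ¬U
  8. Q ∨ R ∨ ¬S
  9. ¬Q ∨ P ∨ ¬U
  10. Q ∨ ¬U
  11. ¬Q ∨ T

UNSATISFIABLE

The clause (R) is unit, so R = True.
The clause (¬T) is unit, so T = False.
The clause (Q) is unit, so Q = True.
Now (¬Q) is unsatisfied and unit — conflict.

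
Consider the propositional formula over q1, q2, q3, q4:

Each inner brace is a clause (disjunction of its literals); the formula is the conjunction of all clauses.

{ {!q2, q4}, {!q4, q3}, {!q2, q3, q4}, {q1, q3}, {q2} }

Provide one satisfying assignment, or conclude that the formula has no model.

q1: true,  q2: true,  q3: true,  q4: true

Unit clause (q2) forces q2 = true.
Unit clause (q4) forces q4 = true.
Unit clause (q3) forces q3 = true.
Every clause is now satisfied; q1 is unconstrained.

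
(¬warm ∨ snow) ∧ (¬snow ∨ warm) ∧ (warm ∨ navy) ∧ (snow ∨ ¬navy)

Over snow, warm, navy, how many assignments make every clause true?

2

There are 2^3 = 8 truth assignments over (snow, warm, navy).
Split on navy. With navy = True, the clauses containing navy are satisfied and ¬navy drops from the rest; 1 of the 2^2 = 4 assignments to the other variables satisfy what remains.
With navy = False, by the same count on the reduced clause set, 1 assignment works.
(One model: snow=T, warm=T, navy=F.)
Total: 1 + 1 = 2.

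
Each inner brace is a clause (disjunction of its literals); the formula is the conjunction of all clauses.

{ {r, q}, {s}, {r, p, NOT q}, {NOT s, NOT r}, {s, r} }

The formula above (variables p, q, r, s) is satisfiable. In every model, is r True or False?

Suppose r = true.
From the singleton clause (s), s = true.
But (NOT s) is also a unit clause — contradiction.
So every satisfying assignment has r = False.

False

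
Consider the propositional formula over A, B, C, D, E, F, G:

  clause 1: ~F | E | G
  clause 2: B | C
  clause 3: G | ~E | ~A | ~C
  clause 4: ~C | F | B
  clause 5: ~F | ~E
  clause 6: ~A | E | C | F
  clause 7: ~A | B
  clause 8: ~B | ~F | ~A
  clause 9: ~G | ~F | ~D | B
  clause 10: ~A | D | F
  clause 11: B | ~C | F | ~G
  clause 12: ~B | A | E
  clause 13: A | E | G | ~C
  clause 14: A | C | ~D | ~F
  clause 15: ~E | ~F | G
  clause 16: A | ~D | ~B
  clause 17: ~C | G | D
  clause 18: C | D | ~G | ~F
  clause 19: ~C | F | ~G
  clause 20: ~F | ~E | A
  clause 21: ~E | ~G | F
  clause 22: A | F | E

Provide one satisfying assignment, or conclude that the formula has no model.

A: 0; B: 1; C: 0; D: 0; E: 1; F: 0; G: 0

Branch on B: set B = 1.
Branch on F: set F = 0.
Branch on A: set A = 0.
(E) alone gives E = 1.
(~D) alone gives D = 0.
(~G) alone gives G = 0.
(~C) alone gives C = 0.
All clauses are satisfied.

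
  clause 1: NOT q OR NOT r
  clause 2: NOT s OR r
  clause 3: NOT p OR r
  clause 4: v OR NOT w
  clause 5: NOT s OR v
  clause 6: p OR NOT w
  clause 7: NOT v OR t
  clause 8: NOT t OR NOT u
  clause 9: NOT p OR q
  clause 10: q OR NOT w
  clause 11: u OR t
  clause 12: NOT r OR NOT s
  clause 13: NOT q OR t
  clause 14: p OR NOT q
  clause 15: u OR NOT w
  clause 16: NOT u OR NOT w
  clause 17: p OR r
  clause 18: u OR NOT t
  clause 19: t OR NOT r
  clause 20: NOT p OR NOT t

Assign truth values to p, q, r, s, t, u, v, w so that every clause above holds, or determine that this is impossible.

UNSATISFIABLE

Suppose q = false.
The clause (NOT p) is unit, so p = false.
The clause (NOT w) is unit, so w = false.
The clause (r) is unit, so r = true.
The clause (NOT s) is unit, so s = false.
The clause (t) is unit, so t = true.
The clause (NOT u) is unit, so u = false.
But (u) is also a unit clause — contradiction.
That branch fails; take q = true instead.
The clause (NOT r) is unit, so r = false.
The clause (NOT s) is unit, so s = false.
The clause (NOT p) is unit, so p = false.
But (p) is also a unit clause — contradiction.
Neither q = true nor q = false works.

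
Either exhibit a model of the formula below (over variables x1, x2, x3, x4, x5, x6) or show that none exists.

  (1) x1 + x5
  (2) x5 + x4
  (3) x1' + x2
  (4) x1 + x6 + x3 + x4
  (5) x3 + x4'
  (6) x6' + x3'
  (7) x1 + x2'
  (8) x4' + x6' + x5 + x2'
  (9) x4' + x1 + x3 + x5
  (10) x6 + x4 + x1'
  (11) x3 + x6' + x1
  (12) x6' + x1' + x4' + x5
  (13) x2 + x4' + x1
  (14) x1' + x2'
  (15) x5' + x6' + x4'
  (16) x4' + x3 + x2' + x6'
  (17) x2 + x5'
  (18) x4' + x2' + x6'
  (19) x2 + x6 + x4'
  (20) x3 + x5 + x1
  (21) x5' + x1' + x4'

Case x1 = 1:
The clause (x2) is unit, so x2 = 1.
Now (x2') is unsatisfied and unit — conflict.
So x1 must be the other value — set x1 = 0.
The clause (x5) is unit, so x5 = 1.
The clause (x2') is unit, so x2 = 0.
Now (x2) is unsatisfied and unit — conflict.
Both values of x1 lead to a conflict.

UNSATISFIABLE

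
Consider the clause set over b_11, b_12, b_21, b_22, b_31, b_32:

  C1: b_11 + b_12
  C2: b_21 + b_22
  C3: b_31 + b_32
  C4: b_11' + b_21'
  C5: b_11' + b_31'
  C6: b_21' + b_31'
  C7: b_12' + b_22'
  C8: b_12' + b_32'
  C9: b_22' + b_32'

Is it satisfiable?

Unsatisfiable

Case b_11 = 1:
(b_21') alone gives b_21 = 0.
(b_22) alone gives b_22 = 1.
(b_31') alone gives b_31 = 0.
(b_32) alone gives b_32 = 1.
Now (b_32') is unsatisfied and unit — conflict.
That branch fails; take b_11 = 0 instead.
(b_12) alone gives b_12 = 1.
(b_22') alone gives b_22 = 0.
(b_21) alone gives b_21 = 1.
(b_31') alone gives b_31 = 0.
(b_32) alone gives b_32 = 1.
Now (b_32') is unsatisfied and unit — conflict.
Both values of b_11 lead to a conflict.
No assignment satisfies every clause.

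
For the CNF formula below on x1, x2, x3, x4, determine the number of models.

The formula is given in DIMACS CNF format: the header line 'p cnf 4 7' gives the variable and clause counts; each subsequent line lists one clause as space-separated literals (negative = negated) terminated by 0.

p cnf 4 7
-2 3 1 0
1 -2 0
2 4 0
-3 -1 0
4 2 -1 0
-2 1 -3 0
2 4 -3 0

There are 2^4 = 16 truth assignments over (x1, x2, x3, x4).
Split on x4. With x4 = True, the clauses containing x4 are satisfied and ¬x4 drops from the rest; 4 of the 2^3 = 8 assignments to the other variables satisfy what remains.
With x4 = False, by the same count on the reduced clause set, 1 assignment works.
(One model: x1=F, x2=F, x3=F, x4=T.)
Total: 4 + 1 = 5.

5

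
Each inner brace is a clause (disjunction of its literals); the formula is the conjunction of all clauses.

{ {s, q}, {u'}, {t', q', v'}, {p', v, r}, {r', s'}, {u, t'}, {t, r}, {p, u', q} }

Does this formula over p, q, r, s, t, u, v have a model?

From the singleton clause (u'), u = 0.
From the singleton clause (t'), t = 0.
From the singleton clause (r), r = 1.
From the singleton clause (s'), s = 0.
From the singleton clause (q), q = 1.
No clause remains; p, v are free.
A satisfying assignment: p: 1; q: 1; r: 1; s: 0; t: 0; u: 0; v: 0.

Satisfiable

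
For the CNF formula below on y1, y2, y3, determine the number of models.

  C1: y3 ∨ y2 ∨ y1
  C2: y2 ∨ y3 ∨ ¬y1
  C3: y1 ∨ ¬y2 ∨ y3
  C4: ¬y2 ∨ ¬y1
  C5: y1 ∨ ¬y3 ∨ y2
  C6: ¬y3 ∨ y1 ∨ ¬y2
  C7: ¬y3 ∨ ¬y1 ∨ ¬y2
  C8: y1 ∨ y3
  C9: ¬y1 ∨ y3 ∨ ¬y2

There are 2^3 = 8 truth assignments over (y1, y2, y3).
Split on y1. With y1 = True, the clauses containing y1 are satisfied and ¬y1 drops from the rest; 1 of the 2^2 = 4 assignments to the other variables satisfy what remains.
With y1 = False, by the same count on the reduced clause set, 0 assignments work.
(One model: y1=T, y2=F, y3=T.)
Total: 1 + 0 = 1.

1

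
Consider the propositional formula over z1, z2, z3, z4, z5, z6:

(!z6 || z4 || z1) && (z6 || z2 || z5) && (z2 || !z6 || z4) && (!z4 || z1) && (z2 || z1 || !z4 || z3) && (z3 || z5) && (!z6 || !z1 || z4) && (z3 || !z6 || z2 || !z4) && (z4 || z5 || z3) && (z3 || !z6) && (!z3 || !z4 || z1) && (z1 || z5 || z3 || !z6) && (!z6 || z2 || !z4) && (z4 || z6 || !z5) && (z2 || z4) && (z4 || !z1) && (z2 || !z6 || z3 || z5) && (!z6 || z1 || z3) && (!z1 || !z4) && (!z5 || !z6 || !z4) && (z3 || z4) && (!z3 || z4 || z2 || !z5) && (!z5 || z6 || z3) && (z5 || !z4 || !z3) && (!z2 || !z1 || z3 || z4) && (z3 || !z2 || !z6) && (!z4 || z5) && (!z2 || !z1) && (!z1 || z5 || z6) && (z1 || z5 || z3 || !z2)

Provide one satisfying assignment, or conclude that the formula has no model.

Try z4 = false.
The clause (z2) is unit, so z2 = true.
The clause (!z1) is unit, so z1 = false.
The clause (!z6) is unit, so z6 = false.
The clause (!z5) is unit, so z5 = false.
The clause (z3) is unit, so z3 = true.
All clauses are satisfied.

z1 ↦ false, z2 ↦ true, z3 ↦ true, z4 ↦ false, z5 ↦ false, z6 ↦ false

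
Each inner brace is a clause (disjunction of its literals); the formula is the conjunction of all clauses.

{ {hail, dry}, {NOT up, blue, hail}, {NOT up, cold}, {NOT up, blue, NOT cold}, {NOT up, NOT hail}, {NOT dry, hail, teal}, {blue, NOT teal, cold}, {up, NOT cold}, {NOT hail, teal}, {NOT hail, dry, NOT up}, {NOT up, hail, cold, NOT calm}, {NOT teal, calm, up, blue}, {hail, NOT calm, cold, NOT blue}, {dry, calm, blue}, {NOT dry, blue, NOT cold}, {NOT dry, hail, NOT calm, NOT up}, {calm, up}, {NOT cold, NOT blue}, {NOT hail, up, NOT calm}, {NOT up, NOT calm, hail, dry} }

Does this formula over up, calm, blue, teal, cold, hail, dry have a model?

Case hail = true:
From the singleton clause (NOT up), up = false.
From the singleton clause (NOT cold), cold = false.
From the singleton clause (teal), teal = true.
From the singleton clause (blue), blue = true.
From the singleton clause (calm), calm = true.
That conflicts with the unit clause (NOT calm).
That branch fails; take hail = false instead.
From the singleton clause (dry), dry = true.
From the singleton clause (teal), teal = true.
Case up = false:
From the singleton clause (NOT cold), cold = false.
From the singleton clause (blue), blue = true.
From the singleton clause (NOT calm), calm = false.
That conflicts with the unit clause (calm).
That branch fails; take up = true instead.
From the singleton clause (blue), blue = true.
From the singleton clause (cold), cold = true.
That conflicts with the unit clause (NOT cold).
Both values of up lead to a conflict.
Both values of hail lead to a conflict.
No assignment satisfies every clause.

No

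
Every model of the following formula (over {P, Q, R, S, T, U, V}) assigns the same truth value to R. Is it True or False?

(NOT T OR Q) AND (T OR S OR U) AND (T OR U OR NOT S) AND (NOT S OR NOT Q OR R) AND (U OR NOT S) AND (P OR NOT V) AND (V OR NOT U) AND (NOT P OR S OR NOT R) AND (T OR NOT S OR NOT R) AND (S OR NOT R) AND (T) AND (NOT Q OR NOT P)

False

Suppose R = true.
From the singleton clause (S), S = true.
From the singleton clause (U), U = true.
From the singleton clause (V), V = true.
From the singleton clause (P), P = true.
From the singleton clause (T), T = true.
From the singleton clause (Q), Q = true.
Now (NOT Q) is unsatisfied and unit — conflict.
So every satisfying assignment has R = False.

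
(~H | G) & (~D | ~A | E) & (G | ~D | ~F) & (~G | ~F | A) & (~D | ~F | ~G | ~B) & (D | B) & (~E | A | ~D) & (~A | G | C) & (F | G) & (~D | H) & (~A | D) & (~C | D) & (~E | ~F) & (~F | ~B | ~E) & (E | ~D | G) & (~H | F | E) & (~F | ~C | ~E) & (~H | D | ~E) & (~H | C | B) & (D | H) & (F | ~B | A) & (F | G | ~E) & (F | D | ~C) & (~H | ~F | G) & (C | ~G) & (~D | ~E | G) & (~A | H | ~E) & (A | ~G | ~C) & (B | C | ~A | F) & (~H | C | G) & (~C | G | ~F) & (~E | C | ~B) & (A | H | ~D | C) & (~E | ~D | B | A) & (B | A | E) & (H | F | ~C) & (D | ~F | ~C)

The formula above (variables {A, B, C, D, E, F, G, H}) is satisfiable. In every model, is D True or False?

Suppose D = 0.
The clause (B) is unit, so B = 1.
The clause (~A) is unit, so A = 0.
The clause (~C) is unit, so C = 0.
The clause (H) is unit, so H = 1.
The clause (G) is unit, so G = 1.
Now (~G) is unsatisfied and unit — conflict.
So every satisfying assignment has D = True.

True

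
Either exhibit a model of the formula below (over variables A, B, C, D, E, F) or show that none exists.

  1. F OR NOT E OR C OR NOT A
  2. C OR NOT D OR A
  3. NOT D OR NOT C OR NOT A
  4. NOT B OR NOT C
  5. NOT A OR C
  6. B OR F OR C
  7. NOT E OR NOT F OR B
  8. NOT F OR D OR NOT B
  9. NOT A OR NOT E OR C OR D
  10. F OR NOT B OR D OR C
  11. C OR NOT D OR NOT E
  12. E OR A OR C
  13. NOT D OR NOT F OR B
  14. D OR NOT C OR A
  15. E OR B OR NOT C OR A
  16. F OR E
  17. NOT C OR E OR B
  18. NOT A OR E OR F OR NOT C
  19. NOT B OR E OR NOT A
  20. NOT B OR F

A=true; B=false; C=true; D=false; E=true; F=false

Try B = false.
Try A = true.
From the singleton clause (C), C = true.
From the singleton clause (NOT D), D = false.
From the singleton clause (E), E = true.
From the singleton clause (NOT F), F = false.
All clauses are satisfied.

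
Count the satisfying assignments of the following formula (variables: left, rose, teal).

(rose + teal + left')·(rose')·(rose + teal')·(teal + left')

There are 2^3 = 8 truth assignments over (left, rose, teal).
Split on rose. With rose = 1, the clauses containing rose are satisfied and rose' drops from the rest; 0 of the 2^2 = 4 assignments to the other variables satisfy what remains.
With rose = 0, by the same count on the reduced clause set, 1 assignment works.
(One model: left=F, rose=F, teal=F.)
Total: 0 + 1 = 1.

1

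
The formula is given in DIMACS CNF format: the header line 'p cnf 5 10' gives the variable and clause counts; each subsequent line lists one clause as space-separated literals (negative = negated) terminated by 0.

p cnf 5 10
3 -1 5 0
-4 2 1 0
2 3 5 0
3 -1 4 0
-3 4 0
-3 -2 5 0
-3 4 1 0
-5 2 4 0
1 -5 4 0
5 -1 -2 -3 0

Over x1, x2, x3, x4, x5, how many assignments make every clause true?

There are 2^5 = 32 truth assignments over (x1, x2, x3, x4, x5).
Split on x5. With x5 = True, the clauses containing x5 are satisfied and ¬x5 drops from the rest; 6 of the 2^4 = 16 assignments to the other variables satisfy what remains.
With x5 = False, by the same count on the reduced clause set, 3 assignments work.
(One model: x1=F, x2=T, x3=F, x4=F, x5=F.)
Total: 6 + 3 = 9.

9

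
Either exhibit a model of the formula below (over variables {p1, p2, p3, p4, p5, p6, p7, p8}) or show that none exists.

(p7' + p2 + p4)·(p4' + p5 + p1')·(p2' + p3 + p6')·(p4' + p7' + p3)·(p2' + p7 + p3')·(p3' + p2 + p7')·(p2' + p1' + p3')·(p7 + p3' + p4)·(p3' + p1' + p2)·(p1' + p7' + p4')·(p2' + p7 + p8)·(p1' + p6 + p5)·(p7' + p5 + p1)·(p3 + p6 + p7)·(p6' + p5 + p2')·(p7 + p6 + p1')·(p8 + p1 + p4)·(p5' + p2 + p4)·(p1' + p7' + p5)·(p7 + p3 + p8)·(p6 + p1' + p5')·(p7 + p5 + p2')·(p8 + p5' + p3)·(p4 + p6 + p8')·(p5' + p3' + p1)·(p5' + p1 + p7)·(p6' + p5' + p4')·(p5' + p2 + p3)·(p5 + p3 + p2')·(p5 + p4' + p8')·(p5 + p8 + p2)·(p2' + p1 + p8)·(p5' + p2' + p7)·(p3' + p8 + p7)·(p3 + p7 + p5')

Suppose p7 = 0.
Suppose p2 = 0.
Suppose p3 = 0.
Unit clause (p6) forces p6 = 1.
Unit clause (p8) forces p8 = 1.
Unit clause (p5') forces p5 = 0.
Unit clause (p4') forces p4 = 0.
Every clause is now satisfied; p1 is unconstrained.

p1: 1; p2: 0; p3: 0; p4: 0; p5: 0; p6: 1; p7: 0; p8: 1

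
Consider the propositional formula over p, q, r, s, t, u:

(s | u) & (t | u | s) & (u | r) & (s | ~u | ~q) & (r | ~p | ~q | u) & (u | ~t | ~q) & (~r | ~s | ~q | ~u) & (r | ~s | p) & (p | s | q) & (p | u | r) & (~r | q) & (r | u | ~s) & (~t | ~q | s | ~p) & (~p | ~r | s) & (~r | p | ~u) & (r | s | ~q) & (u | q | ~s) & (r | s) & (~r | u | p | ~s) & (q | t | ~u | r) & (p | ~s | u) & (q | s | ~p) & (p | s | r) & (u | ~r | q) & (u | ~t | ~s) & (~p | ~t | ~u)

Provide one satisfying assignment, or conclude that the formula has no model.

p ↦ 1; q ↦ 1; r ↦ 1; s ↦ 1; t ↦ 0; u ↦ 0

Case s = 1:
Case u = 0:
(r) alone gives r = 1.
(q) alone gives q = 1.
(~t) alone gives t = 0.
(p) alone gives p = 1.
All clauses are satisfied.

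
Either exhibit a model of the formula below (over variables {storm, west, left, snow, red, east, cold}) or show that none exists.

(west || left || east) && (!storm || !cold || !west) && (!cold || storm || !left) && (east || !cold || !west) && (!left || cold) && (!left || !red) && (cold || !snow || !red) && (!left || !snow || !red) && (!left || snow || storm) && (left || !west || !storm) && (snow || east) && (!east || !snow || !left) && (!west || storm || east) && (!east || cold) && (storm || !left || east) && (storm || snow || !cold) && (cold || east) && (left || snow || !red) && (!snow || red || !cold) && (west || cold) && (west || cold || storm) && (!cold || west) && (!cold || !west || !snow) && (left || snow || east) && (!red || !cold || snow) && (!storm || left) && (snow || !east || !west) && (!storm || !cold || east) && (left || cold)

UNSATISFIABLE

Branch on left: set left = false.
(!storm) alone gives storm = false.
(cold) alone gives cold = true.
(snow) alone gives snow = true.
(red) alone gives red = true.
(west) alone gives west = true.
That conflicts with the unit clause (!west).
That branch fails; take left = true instead.
(cold) alone gives cold = true.
(storm) alone gives storm = true.
(!west) alone gives west = false.
That conflicts with the unit clause (west).
Both values of left lead to a conflict.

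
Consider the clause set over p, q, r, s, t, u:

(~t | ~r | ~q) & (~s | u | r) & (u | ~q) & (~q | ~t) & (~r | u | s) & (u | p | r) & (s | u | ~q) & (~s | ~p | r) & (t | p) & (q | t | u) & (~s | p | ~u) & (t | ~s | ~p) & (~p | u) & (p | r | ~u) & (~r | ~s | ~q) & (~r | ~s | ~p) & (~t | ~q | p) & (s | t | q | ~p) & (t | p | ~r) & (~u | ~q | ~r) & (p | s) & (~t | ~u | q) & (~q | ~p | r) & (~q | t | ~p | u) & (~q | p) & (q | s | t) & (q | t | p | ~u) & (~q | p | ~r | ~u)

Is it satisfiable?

Try u = 0.
(~q) alone gives q = 0.
(t) alone gives t = 1.
(~p) alone gives p = 0.
(r) alone gives r = 1.
(s) alone gives s = 1.
All clauses are satisfied.
A satisfying assignment: p=0, q=0, r=1, s=1, t=1, u=0.

Satisfiable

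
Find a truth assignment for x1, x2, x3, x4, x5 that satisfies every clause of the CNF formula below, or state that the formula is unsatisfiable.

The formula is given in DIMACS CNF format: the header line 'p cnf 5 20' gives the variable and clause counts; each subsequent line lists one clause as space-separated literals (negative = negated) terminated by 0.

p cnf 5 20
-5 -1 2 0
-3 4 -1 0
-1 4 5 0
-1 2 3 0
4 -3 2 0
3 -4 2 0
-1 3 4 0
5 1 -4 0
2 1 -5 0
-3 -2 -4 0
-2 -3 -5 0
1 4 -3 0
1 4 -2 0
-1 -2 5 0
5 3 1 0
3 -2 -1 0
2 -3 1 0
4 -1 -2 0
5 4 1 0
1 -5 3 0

Suppose x5 = False.
Suppose x1 = True.
The clause (x4) is unit, so x4 = True.
The clause (¬x2) is unit, so x2 = False.
The clause (x3) is unit, so x3 = True.
All clauses are satisfied.

x1: True, x2: False, x3: True, x4: True, x5: False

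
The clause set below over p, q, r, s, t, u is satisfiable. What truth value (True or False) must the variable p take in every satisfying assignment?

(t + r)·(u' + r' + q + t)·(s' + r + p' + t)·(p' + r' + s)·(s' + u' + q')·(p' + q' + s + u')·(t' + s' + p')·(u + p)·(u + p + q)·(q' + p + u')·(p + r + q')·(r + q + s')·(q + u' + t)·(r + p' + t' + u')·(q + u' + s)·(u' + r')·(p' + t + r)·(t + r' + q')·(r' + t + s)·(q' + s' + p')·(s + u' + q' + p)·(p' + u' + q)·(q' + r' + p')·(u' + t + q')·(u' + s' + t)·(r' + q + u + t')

True

Suppose p = 0.
From the singleton clause (u), u = 1.
From the singleton clause (q'), q = 0.
From the singleton clause (t), t = 1.
From the singleton clause (s), s = 1.
From the singleton clause (r), r = 1.
Now (r') is unsatisfied and unit — conflict.
So every satisfying assignment has p = True.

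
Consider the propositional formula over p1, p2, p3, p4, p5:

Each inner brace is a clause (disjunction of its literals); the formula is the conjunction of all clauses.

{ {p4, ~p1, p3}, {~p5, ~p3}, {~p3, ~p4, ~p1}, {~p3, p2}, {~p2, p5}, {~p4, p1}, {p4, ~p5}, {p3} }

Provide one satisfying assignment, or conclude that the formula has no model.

UNSATISFIABLE

The clause (p3) is unit, so p3 = 1.
The clause (~p5) is unit, so p5 = 0.
The clause (p2) is unit, so p2 = 1.
That conflicts with the unit clause (~p2).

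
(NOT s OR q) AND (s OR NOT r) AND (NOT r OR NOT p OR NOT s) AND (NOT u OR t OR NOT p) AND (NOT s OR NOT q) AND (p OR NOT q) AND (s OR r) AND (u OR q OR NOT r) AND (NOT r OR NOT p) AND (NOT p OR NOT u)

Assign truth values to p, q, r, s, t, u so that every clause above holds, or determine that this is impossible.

Case s = false:
Unit clause (NOT r) forces r = false.
That conflicts with the unit clause (r).
Backtrack on s: now try s = true.
Unit clause (q) forces q = true.
That conflicts with the unit clause (NOT q).
Both values of s lead to a conflict.

UNSATISFIABLE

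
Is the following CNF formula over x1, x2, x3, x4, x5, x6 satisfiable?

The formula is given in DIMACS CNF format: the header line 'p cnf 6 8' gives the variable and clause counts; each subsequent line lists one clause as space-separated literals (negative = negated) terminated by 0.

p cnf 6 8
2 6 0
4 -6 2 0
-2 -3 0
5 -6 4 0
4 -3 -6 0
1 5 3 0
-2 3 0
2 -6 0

Try x2 = True.
Unit clause (¬x3) forces x3 = False.
Now (x3) is unsatisfied and unit — conflict.
That branch fails; take x2 = False instead.
Unit clause (x6) forces x6 = True.
Now (¬x6) is unsatisfied and unit — conflict.
Either choice for x2 ends in contradiction.
No assignment satisfies every clause.

Unsatisfiable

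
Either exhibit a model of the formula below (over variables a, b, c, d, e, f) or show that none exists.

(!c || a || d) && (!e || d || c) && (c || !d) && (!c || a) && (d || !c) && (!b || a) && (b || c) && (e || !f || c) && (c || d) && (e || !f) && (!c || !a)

Case c = true:
The clause (a) is unit, so a = true.
Now (!a) is unsatisfied and unit — conflict.
Backtrack on c: now try c = false.
The clause (!d) is unit, so d = false.
Now (d) is unsatisfied and unit — conflict.
Either choice for c ends in contradiction.

UNSATISFIABLE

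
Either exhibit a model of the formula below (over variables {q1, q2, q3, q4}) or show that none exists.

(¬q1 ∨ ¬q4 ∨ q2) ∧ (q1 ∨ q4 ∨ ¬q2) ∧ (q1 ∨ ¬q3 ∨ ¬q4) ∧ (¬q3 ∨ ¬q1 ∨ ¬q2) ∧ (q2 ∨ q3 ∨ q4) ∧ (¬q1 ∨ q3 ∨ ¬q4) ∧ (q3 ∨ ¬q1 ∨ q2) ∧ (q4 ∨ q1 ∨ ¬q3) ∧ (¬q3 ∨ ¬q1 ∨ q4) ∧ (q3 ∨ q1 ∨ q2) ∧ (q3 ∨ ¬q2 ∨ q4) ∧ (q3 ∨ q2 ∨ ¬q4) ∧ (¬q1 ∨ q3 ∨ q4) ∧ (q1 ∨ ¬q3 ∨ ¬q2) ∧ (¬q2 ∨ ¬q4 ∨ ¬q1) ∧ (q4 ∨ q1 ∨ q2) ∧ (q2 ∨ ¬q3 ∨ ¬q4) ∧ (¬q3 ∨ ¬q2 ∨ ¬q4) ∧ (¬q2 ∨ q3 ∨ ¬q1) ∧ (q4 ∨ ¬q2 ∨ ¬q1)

q1: False,  q2: True,  q3: False,  q4: True

Suppose q1 = False.
Suppose q4 = True.
(¬q3) alone gives q3 = False.
(q2) alone gives q2 = True.
Every clause now holds.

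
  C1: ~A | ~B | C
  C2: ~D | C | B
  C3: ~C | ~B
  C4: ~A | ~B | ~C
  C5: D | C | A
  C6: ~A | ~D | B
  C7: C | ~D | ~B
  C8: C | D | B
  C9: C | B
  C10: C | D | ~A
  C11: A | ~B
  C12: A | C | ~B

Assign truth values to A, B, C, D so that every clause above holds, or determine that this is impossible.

Branch on C: set C = 1.
From the singleton clause (~B), B = 0.
Branch on A: set A = 0.
All clauses hold; D can take either value.

A=0,  B=0,  C=1,  D=0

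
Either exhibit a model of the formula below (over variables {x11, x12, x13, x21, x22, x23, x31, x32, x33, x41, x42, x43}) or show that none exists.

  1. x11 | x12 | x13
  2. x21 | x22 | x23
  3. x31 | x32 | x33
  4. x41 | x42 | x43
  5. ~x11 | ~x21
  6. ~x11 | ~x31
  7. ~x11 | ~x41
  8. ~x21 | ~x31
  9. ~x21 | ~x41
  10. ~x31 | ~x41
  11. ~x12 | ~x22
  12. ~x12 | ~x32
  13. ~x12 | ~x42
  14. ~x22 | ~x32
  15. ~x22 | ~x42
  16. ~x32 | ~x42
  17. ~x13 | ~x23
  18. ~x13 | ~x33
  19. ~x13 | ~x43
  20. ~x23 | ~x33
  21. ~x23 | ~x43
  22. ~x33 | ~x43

UNSATISFIABLE

Try x11 = 0.
Try x12 = 1.
Unit clause (~x22) forces x22 = 0.
Unit clause (~x32) forces x32 = 0.
Unit clause (~x42) forces x42 = 0.
Try x21 = 1.
Unit clause (~x31) forces x31 = 0.
Unit clause (x33) forces x33 = 1.
Unit clause (~x41) forces x41 = 0.
Unit clause (x43) forces x43 = 1.
But (~x43) is also a unit clause — contradiction.
Backtrack on x21: now try x21 = 0.
Unit clause (x23) forces x23 = 1.
Unit clause (~x13) forces x13 = 0.
Unit clause (~x33) forces x33 = 0.
Unit clause (x31) forces x31 = 1.
Unit clause (~x41) forces x41 = 0.
Unit clause (x43) forces x43 = 1.
But (~x43) is also a unit clause — contradiction.
Neither x21 = 1 nor x21 = 0 works.
Backtrack on x12: now try x12 = 0.
Unit clause (x13) forces x13 = 1.
Unit clause (~x23) forces x23 = 0.
Unit clause (~x33) forces x33 = 0.
Unit clause (~x43) forces x43 = 0.
Try x21 = 1.
Unit clause (~x31) forces x31 = 0.
Unit clause (x32) forces x32 = 1.
Unit clause (~x41) forces x41 = 0.
Unit clause (x42) forces x42 = 1.
But (~x42) is also a unit clause — contradiction.
Backtrack on x21: now try x21 = 0.
Unit clause (x22) forces x22 = 1.
Unit clause (~x32) forces x32 = 0.
Unit clause (x31) forces x31 = 1.
Unit clause (~x41) forces x41 = 0.
Unit clause (x42) forces x42 = 1.
But (~x42) is also a unit clause — contradiction.
Neither x21 = 1 nor x21 = 0 works.
Neither x12 = 1 nor x12 = 0 works.
Backtrack on x11: now try x11 = 1.
Unit clause (~x21) forces x21 = 0.
Unit clause (~x31) forces x31 = 0.
Unit clause (~x41) forces x41 = 0.
Try x22 = 1.
Unit clause (~x12) forces x12 = 0.
Unit clause (~x32) forces x32 = 0.
Unit clause (x33) forces x33 = 1.
Unit clause (~x42) forces x42 = 0.
Unit clause (x43) forces x43 = 1.
But (~x43) is also a unit clause — contradiction.
Backtrack on x22: now try x22 = 0.
Unit clause (x23) forces x23 = 1.
Unit clause (~x13) forces x13 = 0.
Unit clause (~x33) forces x33 = 0.
Unit clause (x32) forces x32 = 1.
Unit clause (~x12) forces x12 = 0.
Unit clause (~x42) forces x42 = 0.
Unit clause (x43) forces x43 = 1.
But (~x43) is also a unit clause — contradiction.
Neither x22 = 1 nor x22 = 0 works.
Neither x11 = 1 nor x11 = 0 works.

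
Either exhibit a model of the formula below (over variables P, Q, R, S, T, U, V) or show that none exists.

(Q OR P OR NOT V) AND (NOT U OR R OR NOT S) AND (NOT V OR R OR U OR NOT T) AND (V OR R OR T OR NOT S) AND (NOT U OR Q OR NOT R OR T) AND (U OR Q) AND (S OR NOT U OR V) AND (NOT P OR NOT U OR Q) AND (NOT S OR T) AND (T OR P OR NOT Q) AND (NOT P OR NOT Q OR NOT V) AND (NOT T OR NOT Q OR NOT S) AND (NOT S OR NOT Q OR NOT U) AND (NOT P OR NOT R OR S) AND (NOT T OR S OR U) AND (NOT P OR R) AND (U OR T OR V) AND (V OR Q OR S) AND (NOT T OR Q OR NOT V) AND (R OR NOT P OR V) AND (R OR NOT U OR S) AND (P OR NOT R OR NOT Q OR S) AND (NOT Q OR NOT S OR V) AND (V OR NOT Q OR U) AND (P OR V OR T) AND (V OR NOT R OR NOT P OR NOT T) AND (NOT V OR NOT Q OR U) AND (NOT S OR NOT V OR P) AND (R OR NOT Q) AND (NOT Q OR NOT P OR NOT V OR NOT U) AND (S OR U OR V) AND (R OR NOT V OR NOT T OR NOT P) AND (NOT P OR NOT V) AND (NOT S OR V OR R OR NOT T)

Branch on U: set U = true.
Branch on R: set R = true.
Branch on Q: set Q = false.
(T) alone gives T = true.
(NOT P) alone gives P = false.
(NOT V) alone gives V = false.
(S) alone gives S = true.
This assignment satisfies each clause.

P=false,  Q=false,  R=true,  S=true,  T=true,  U=true,  V=false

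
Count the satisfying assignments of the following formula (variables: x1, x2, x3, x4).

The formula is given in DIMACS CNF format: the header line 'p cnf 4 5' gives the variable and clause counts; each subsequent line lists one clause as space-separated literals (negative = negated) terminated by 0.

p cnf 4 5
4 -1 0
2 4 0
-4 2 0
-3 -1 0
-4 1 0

There are 2^4 = 16 truth assignments over (x1, x2, x3, x4).
Check each against the 5 clauses (columns in the order x1, x2, x3, x4):
  F F F F  ✗ fails (x2 ∨ x4)
  F F F T  ✗ fails (¬x4 ∨ x2)
  F F T F  ✗ fails (x2 ∨ x4)
  F F T T  ✗ fails (¬x4 ∨ x2)
  F T F F  ✓ satisfies all
  F T F T  ✗ fails (¬x4 ∨ x1)
  F T T F  ✓ satisfies all
  F T T T  ✗ fails (¬x4 ∨ x1)
  T F F F  ✗ fails (x4 ∨ ¬x1)
  T F F T  ✗ fails (¬x4 ∨ x2)
  T F T F  ✗ fails (x4 ∨ ¬x1)
  T F T T  ✗ fails (¬x4 ∨ x2)
  T T F F  ✗ fails (x4 ∨ ¬x1)
  T T F T  ✓ satisfies all
  T T T F  ✗ fails (x4 ∨ ¬x1)
  T T T T  ✗ fails (¬x3 ∨ ¬x1)
3 of the 16 rows are models.

3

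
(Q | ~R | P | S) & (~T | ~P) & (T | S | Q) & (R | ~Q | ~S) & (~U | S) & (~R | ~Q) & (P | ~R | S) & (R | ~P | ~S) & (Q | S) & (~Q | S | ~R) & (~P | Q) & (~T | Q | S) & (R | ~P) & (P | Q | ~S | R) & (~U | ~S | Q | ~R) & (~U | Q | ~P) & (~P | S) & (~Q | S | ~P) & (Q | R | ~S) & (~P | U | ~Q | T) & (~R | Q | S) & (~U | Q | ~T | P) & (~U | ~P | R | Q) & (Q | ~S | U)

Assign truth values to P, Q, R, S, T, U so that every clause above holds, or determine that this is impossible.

Try T = 0.
Try S = 0.
The clause (Q) is unit, so Q = 1.
The clause (~U) is unit, so U = 0.
The clause (~R) is unit, so R = 0.
The clause (~P) is unit, so P = 0.
Every clause now holds.

P=0; Q=1; R=0; S=0; T=0; U=0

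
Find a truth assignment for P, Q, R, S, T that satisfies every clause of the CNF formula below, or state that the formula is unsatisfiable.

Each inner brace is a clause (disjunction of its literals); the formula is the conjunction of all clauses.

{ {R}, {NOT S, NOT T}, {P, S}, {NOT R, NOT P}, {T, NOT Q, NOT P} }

P ↦ false, Q ↦ false, R ↦ true, S ↦ true, T ↦ false

The clause (R) is unit, so R = true.
The clause (NOT P) is unit, so P = false.
The clause (S) is unit, so S = true.
The clause (NOT T) is unit, so T = false.
All clauses hold; Q can take either value.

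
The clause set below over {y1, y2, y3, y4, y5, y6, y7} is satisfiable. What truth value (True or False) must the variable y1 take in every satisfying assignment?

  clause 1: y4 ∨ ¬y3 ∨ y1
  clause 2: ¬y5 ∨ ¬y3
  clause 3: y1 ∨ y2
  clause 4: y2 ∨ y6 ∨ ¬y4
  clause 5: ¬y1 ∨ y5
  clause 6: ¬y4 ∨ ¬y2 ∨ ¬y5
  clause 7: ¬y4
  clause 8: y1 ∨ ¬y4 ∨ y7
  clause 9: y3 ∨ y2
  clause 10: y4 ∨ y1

Suppose y1 = False.
Unit clause (y2) forces y2 = True.
Unit clause (¬y4) forces y4 = False.
That conflicts with the unit clause (y4).
So every satisfying assignment has y1 = True.

True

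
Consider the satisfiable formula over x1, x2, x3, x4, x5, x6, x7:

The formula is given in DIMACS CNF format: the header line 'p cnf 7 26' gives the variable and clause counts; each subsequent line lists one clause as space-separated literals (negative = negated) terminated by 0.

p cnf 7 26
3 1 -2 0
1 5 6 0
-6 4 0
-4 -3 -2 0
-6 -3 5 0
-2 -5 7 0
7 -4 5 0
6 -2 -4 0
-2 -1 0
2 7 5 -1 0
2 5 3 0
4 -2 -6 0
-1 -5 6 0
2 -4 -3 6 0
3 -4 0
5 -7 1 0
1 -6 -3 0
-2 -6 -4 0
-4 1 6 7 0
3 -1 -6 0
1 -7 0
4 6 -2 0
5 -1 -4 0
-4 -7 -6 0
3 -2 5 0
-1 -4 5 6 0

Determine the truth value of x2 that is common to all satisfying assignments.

False

Suppose x2 = True.
Unit clause (¬x1) forces x1 = False.
Unit clause (x3) forces x3 = True.
Unit clause (¬x4) forces x4 = False.
Unit clause (¬x6) forces x6 = False.
Now (x6) is unsatisfied and unit — conflict.
So every satisfying assignment has x2 = False.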